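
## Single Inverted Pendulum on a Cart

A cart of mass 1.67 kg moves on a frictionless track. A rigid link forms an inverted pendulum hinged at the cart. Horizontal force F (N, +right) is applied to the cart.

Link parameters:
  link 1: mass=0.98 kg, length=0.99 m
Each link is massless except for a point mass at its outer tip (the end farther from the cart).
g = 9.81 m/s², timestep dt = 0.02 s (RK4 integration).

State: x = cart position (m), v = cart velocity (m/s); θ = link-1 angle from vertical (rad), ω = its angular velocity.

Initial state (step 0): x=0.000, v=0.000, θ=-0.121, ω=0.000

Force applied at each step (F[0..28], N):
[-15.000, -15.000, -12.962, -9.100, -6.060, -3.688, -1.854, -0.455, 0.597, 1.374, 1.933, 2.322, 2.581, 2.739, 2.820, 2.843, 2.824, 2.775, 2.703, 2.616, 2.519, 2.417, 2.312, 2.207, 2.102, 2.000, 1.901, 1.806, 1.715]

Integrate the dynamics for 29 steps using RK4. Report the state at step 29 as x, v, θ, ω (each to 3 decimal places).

Answer: x=-0.240, v=-0.133, θ=0.036, ω=0.012

Derivation:
apply F[0]=-15.000 → step 1: x=-0.002, v=-0.165, θ=-0.120, ω=0.141
apply F[1]=-15.000 → step 2: x=-0.007, v=-0.329, θ=-0.115, ω=0.283
apply F[2]=-12.962 → step 3: x=-0.015, v=-0.471, θ=-0.108, ω=0.403
apply F[3]=-9.100 → step 4: x=-0.025, v=-0.568, θ=-0.100, ω=0.480
apply F[4]=-6.060 → step 5: x=-0.037, v=-0.629, θ=-0.090, ω=0.523
apply F[5]=-3.688 → step 6: x=-0.050, v=-0.664, θ=-0.079, ω=0.541
apply F[6]=-1.854 → step 7: x=-0.063, v=-0.678, θ=-0.068, ω=0.541
apply F[7]=-0.455 → step 8: x=-0.077, v=-0.676, θ=-0.058, ω=0.527
apply F[8]=+0.597 → step 9: x=-0.090, v=-0.663, θ=-0.047, ω=0.503
apply F[9]=+1.374 → step 10: x=-0.103, v=-0.642, θ=-0.037, ω=0.473
apply F[10]=+1.933 → step 11: x=-0.116, v=-0.615, θ=-0.028, ω=0.440
apply F[11]=+2.322 → step 12: x=-0.128, v=-0.585, θ=-0.020, ω=0.404
apply F[12]=+2.581 → step 13: x=-0.139, v=-0.552, θ=-0.012, ω=0.368
apply F[13]=+2.739 → step 14: x=-0.150, v=-0.518, θ=-0.005, ω=0.332
apply F[14]=+2.820 → step 15: x=-0.160, v=-0.484, θ=0.001, ω=0.298
apply F[15]=+2.843 → step 16: x=-0.169, v=-0.451, θ=0.007, ω=0.264
apply F[16]=+2.824 → step 17: x=-0.178, v=-0.418, θ=0.012, ω=0.233
apply F[17]=+2.775 → step 18: x=-0.186, v=-0.386, θ=0.016, ω=0.204
apply F[18]=+2.703 → step 19: x=-0.193, v=-0.356, θ=0.020, ω=0.177
apply F[19]=+2.616 → step 20: x=-0.200, v=-0.327, θ=0.023, ω=0.152
apply F[20]=+2.519 → step 21: x=-0.207, v=-0.300, θ=0.026, ω=0.129
apply F[21]=+2.417 → step 22: x=-0.212, v=-0.274, θ=0.028, ω=0.109
apply F[22]=+2.312 → step 23: x=-0.218, v=-0.250, θ=0.030, ω=0.090
apply F[23]=+2.207 → step 24: x=-0.222, v=-0.227, θ=0.032, ω=0.073
apply F[24]=+2.102 → step 25: x=-0.227, v=-0.206, θ=0.033, ω=0.058
apply F[25]=+2.000 → step 26: x=-0.231, v=-0.186, θ=0.034, ω=0.044
apply F[26]=+1.901 → step 27: x=-0.234, v=-0.167, θ=0.035, ω=0.032
apply F[27]=+1.806 → step 28: x=-0.237, v=-0.149, θ=0.036, ω=0.022
apply F[28]=+1.715 → step 29: x=-0.240, v=-0.133, θ=0.036, ω=0.012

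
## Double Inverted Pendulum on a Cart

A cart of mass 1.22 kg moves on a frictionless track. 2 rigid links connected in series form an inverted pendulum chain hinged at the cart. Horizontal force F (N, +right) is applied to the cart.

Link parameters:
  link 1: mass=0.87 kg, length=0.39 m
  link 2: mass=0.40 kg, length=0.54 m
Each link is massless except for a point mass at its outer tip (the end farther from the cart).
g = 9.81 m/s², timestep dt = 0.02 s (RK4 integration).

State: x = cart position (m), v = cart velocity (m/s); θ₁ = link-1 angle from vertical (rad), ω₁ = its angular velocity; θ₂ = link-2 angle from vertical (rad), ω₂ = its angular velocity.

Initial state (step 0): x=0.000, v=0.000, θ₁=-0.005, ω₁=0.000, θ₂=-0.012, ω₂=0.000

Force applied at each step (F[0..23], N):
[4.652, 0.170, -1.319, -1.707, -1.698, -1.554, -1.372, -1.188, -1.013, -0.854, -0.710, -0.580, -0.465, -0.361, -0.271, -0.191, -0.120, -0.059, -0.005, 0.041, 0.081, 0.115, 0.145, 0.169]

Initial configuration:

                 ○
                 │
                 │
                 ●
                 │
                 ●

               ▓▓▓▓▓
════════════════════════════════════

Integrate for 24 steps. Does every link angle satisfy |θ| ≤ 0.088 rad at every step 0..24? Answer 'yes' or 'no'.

Answer: yes

Derivation:
apply F[0]=+4.652 → step 1: x=0.001, v=0.077, θ₁=-0.007, ω₁=-0.200, θ₂=-0.012, ω₂=-0.003
apply F[1]=+0.170 → step 2: x=0.002, v=0.082, θ₁=-0.011, ω₁=-0.216, θ₂=-0.012, ω₂=-0.005
apply F[2]=-1.319 → step 3: x=0.004, v=0.063, θ₁=-0.015, ω₁=-0.174, θ₂=-0.012, ω₂=-0.004
apply F[3]=-1.707 → step 4: x=0.005, v=0.039, θ₁=-0.018, ω₁=-0.120, θ₂=-0.012, ω₂=-0.002
apply F[4]=-1.698 → step 5: x=0.005, v=0.015, θ₁=-0.020, ω₁=-0.070, θ₂=-0.012, ω₂=0.001
apply F[5]=-1.554 → step 6: x=0.005, v=-0.007, θ₁=-0.021, ω₁=-0.027, θ₂=-0.012, ω₂=0.006
apply F[6]=-1.372 → step 7: x=0.005, v=-0.025, θ₁=-0.021, ω₁=0.007, θ₂=-0.012, ω₂=0.010
apply F[7]=-1.188 → step 8: x=0.004, v=-0.040, θ₁=-0.021, ω₁=0.033, θ₂=-0.012, ω₂=0.015
apply F[8]=-1.013 → step 9: x=0.004, v=-0.053, θ₁=-0.020, ω₁=0.053, θ₂=-0.011, ω₂=0.020
apply F[9]=-0.854 → step 10: x=0.002, v=-0.063, θ₁=-0.019, ω₁=0.067, θ₂=-0.011, ω₂=0.024
apply F[10]=-0.710 → step 11: x=0.001, v=-0.071, θ₁=-0.017, ω₁=0.077, θ₂=-0.011, ω₂=0.028
apply F[11]=-0.580 → step 12: x=-0.000, v=-0.077, θ₁=-0.016, ω₁=0.083, θ₂=-0.010, ω₂=0.031
apply F[12]=-0.465 → step 13: x=-0.002, v=-0.081, θ₁=-0.014, ω₁=0.086, θ₂=-0.009, ω₂=0.034
apply F[13]=-0.361 → step 14: x=-0.004, v=-0.085, θ₁=-0.012, ω₁=0.087, θ₂=-0.009, ω₂=0.036
apply F[14]=-0.271 → step 15: x=-0.005, v=-0.087, θ₁=-0.010, ω₁=0.086, θ₂=-0.008, ω₂=0.038
apply F[15]=-0.191 → step 16: x=-0.007, v=-0.088, θ₁=-0.009, ω₁=0.084, θ₂=-0.007, ω₂=0.039
apply F[16]=-0.120 → step 17: x=-0.009, v=-0.088, θ₁=-0.007, ω₁=0.081, θ₂=-0.006, ω₂=0.039
apply F[17]=-0.059 → step 18: x=-0.011, v=-0.088, θ₁=-0.005, ω₁=0.077, θ₂=-0.006, ω₂=0.039
apply F[18]=-0.005 → step 19: x=-0.012, v=-0.087, θ₁=-0.004, ω₁=0.072, θ₂=-0.005, ω₂=0.039
apply F[19]=+0.041 → step 20: x=-0.014, v=-0.086, θ₁=-0.003, ω₁=0.067, θ₂=-0.004, ω₂=0.039
apply F[20]=+0.081 → step 21: x=-0.016, v=-0.084, θ₁=-0.001, ω₁=0.062, θ₂=-0.003, ω₂=0.038
apply F[21]=+0.115 → step 22: x=-0.017, v=-0.082, θ₁=-0.000, ω₁=0.057, θ₂=-0.002, ω₂=0.037
apply F[22]=+0.145 → step 23: x=-0.019, v=-0.080, θ₁=0.001, ω₁=0.052, θ₂=-0.002, ω₂=0.035
apply F[23]=+0.169 → step 24: x=-0.021, v=-0.077, θ₁=0.002, ω₁=0.047, θ₂=-0.001, ω₂=0.034
Max |angle| over trajectory = 0.021 rad; bound = 0.088 → within bound.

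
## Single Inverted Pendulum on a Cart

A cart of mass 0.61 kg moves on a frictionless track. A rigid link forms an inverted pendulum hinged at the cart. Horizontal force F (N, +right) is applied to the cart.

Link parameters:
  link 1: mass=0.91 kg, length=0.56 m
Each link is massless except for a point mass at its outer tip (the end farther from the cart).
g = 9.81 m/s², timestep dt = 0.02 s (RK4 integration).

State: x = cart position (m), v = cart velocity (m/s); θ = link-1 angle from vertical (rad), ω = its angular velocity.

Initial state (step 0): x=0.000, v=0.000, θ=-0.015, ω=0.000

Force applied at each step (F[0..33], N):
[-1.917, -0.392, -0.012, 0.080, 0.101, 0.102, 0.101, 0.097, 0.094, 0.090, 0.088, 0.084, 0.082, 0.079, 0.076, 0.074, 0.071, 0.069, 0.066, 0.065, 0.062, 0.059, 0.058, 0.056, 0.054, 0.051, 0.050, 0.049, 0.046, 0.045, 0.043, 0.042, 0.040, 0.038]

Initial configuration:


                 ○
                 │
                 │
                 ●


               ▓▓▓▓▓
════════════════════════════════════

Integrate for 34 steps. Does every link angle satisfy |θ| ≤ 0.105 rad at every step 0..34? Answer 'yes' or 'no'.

apply F[0]=-1.917 → step 1: x=-0.001, v=-0.059, θ=-0.014, ω=0.099
apply F[1]=-0.392 → step 2: x=-0.002, v=-0.068, θ=-0.012, ω=0.111
apply F[2]=-0.012 → step 3: x=-0.003, v=-0.065, θ=-0.010, ω=0.102
apply F[3]=+0.080 → step 4: x=-0.004, v=-0.060, θ=-0.008, ω=0.090
apply F[4]=+0.101 → step 5: x=-0.006, v=-0.054, θ=-0.006, ω=0.078
apply F[5]=+0.102 → step 6: x=-0.007, v=-0.049, θ=-0.005, ω=0.067
apply F[6]=+0.101 → step 7: x=-0.008, v=-0.045, θ=-0.003, ω=0.058
apply F[7]=+0.097 → step 8: x=-0.008, v=-0.041, θ=-0.002, ω=0.049
apply F[8]=+0.094 → step 9: x=-0.009, v=-0.037, θ=-0.002, ω=0.042
apply F[9]=+0.090 → step 10: x=-0.010, v=-0.034, θ=-0.001, ω=0.036
apply F[10]=+0.088 → step 11: x=-0.011, v=-0.031, θ=-0.000, ω=0.031
apply F[11]=+0.084 → step 12: x=-0.011, v=-0.028, θ=0.001, ω=0.026
apply F[12]=+0.082 → step 13: x=-0.012, v=-0.026, θ=0.001, ω=0.022
apply F[13]=+0.079 → step 14: x=-0.012, v=-0.023, θ=0.001, ω=0.018
apply F[14]=+0.076 → step 15: x=-0.013, v=-0.021, θ=0.002, ω=0.015
apply F[15]=+0.074 → step 16: x=-0.013, v=-0.020, θ=0.002, ω=0.012
apply F[16]=+0.071 → step 17: x=-0.013, v=-0.018, θ=0.002, ω=0.010
apply F[17]=+0.069 → step 18: x=-0.014, v=-0.016, θ=0.002, ω=0.008
apply F[18]=+0.066 → step 19: x=-0.014, v=-0.015, θ=0.003, ω=0.006
apply F[19]=+0.065 → step 20: x=-0.014, v=-0.013, θ=0.003, ω=0.005
apply F[20]=+0.062 → step 21: x=-0.015, v=-0.012, θ=0.003, ω=0.003
apply F[21]=+0.059 → step 22: x=-0.015, v=-0.011, θ=0.003, ω=0.002
apply F[22]=+0.058 → step 23: x=-0.015, v=-0.010, θ=0.003, ω=0.001
apply F[23]=+0.056 → step 24: x=-0.015, v=-0.009, θ=0.003, ω=0.000
apply F[24]=+0.054 → step 25: x=-0.015, v=-0.008, θ=0.003, ω=-0.000
apply F[25]=+0.051 → step 26: x=-0.016, v=-0.007, θ=0.003, ω=-0.001
apply F[26]=+0.050 → step 27: x=-0.016, v=-0.006, θ=0.003, ω=-0.001
apply F[27]=+0.049 → step 28: x=-0.016, v=-0.005, θ=0.003, ω=-0.002
apply F[28]=+0.046 → step 29: x=-0.016, v=-0.005, θ=0.003, ω=-0.002
apply F[29]=+0.045 → step 30: x=-0.016, v=-0.004, θ=0.003, ω=-0.002
apply F[30]=+0.043 → step 31: x=-0.016, v=-0.003, θ=0.003, ω=-0.003
apply F[31]=+0.042 → step 32: x=-0.016, v=-0.003, θ=0.003, ω=-0.003
apply F[32]=+0.040 → step 33: x=-0.016, v=-0.002, θ=0.002, ω=-0.003
apply F[33]=+0.038 → step 34: x=-0.016, v=-0.002, θ=0.002, ω=-0.003
Max |angle| over trajectory = 0.015 rad; bound = 0.105 → within bound.

Answer: yes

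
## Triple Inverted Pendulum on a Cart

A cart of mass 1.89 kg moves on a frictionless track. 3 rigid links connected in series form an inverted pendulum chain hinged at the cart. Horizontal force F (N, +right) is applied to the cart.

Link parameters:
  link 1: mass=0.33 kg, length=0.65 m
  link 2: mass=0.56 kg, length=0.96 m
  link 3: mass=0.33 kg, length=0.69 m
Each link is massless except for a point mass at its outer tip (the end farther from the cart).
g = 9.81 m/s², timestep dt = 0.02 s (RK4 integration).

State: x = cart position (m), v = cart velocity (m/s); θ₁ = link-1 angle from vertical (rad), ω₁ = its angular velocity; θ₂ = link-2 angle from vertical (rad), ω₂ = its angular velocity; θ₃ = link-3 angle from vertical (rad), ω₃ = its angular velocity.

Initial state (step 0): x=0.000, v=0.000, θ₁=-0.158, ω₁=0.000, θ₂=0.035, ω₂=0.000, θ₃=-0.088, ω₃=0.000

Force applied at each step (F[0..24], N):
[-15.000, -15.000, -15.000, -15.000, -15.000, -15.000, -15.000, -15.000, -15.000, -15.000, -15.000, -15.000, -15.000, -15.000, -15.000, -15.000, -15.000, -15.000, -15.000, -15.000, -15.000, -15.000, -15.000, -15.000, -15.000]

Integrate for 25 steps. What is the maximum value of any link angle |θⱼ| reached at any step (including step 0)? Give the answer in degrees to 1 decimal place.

Answer: 59.2°

Derivation:
apply F[0]=-15.000 → step 1: x=-0.001, v=-0.139, θ₁=-0.158, ω₁=0.011, θ₂=0.037, ω₂=0.159, θ₃=-0.089, ω₃=-0.054
apply F[1]=-15.000 → step 2: x=-0.006, v=-0.278, θ₁=-0.158, ω₁=0.022, θ₂=0.041, ω₂=0.319, θ₃=-0.090, ω₃=-0.110
apply F[2]=-15.000 → step 3: x=-0.013, v=-0.417, θ₁=-0.157, ω₁=0.032, θ₂=0.049, ω₂=0.482, θ₃=-0.093, ω₃=-0.168
apply F[3]=-15.000 → step 4: x=-0.022, v=-0.557, θ₁=-0.156, ω₁=0.040, θ₂=0.061, ω₂=0.650, θ₃=-0.097, ω₃=-0.230
apply F[4]=-15.000 → step 5: x=-0.035, v=-0.698, θ₁=-0.155, ω₁=0.047, θ₂=0.075, ω₂=0.822, θ₃=-0.102, ω₃=-0.296
apply F[5]=-15.000 → step 6: x=-0.050, v=-0.839, θ₁=-0.154, ω₁=0.054, θ₂=0.094, ω₂=1.000, θ₃=-0.109, ω₃=-0.368
apply F[6]=-15.000 → step 7: x=-0.068, v=-0.981, θ₁=-0.153, ω₁=0.061, θ₂=0.115, ω₂=1.184, θ₃=-0.117, ω₃=-0.444
apply F[7]=-15.000 → step 8: x=-0.089, v=-1.125, θ₁=-0.152, ω₁=0.072, θ₂=0.141, ω₂=1.371, θ₃=-0.127, ω₃=-0.524
apply F[8]=-15.000 → step 9: x=-0.113, v=-1.269, θ₁=-0.150, ω₁=0.089, θ₂=0.170, ω₂=1.561, θ₃=-0.138, ω₃=-0.606
apply F[9]=-15.000 → step 10: x=-0.140, v=-1.415, θ₁=-0.148, ω₁=0.116, θ₂=0.203, ω₂=1.751, θ₃=-0.151, ω₃=-0.688
apply F[10]=-15.000 → step 11: x=-0.170, v=-1.562, θ₁=-0.146, ω₁=0.157, θ₂=0.240, ω₂=1.938, θ₃=-0.165, ω₃=-0.767
apply F[11]=-15.000 → step 12: x=-0.203, v=-1.711, θ₁=-0.142, ω₁=0.216, θ₂=0.281, ω₂=2.119, θ₃=-0.181, ω₃=-0.841
apply F[12]=-15.000 → step 13: x=-0.238, v=-1.861, θ₁=-0.137, ω₁=0.297, θ₂=0.325, ω₂=2.293, θ₃=-0.199, ω₃=-0.905
apply F[13]=-15.000 → step 14: x=-0.277, v=-2.012, θ₁=-0.130, ω₁=0.403, θ₂=0.373, ω₂=2.456, θ₃=-0.218, ω₃=-0.959
apply F[14]=-15.000 → step 15: x=-0.319, v=-2.165, θ₁=-0.120, ω₁=0.537, θ₂=0.423, ω₂=2.607, θ₃=-0.237, ω₃=-0.998
apply F[15]=-15.000 → step 16: x=-0.364, v=-2.319, θ₁=-0.108, ω₁=0.701, θ₂=0.477, ω₂=2.746, θ₃=-0.257, ω₃=-1.023
apply F[16]=-15.000 → step 17: x=-0.412, v=-2.474, θ₁=-0.092, ω₁=0.895, θ₂=0.533, ω₂=2.870, θ₃=-0.278, ω₃=-1.031
apply F[17]=-15.000 → step 18: x=-0.463, v=-2.630, θ₁=-0.072, ω₁=1.123, θ₂=0.591, ω₂=2.980, θ₃=-0.299, ω₃=-1.022
apply F[18]=-15.000 → step 19: x=-0.517, v=-2.787, θ₁=-0.047, ω₁=1.384, θ₂=0.652, ω₂=3.072, θ₃=-0.319, ω₃=-0.996
apply F[19]=-15.000 → step 20: x=-0.574, v=-2.945, θ₁=-0.017, ω₁=1.679, θ₂=0.714, ω₂=3.146, θ₃=-0.338, ω₃=-0.951
apply F[20]=-15.000 → step 21: x=-0.635, v=-3.104, θ₁=0.020, ω₁=2.011, θ₂=0.778, ω₂=3.198, θ₃=-0.357, ω₃=-0.887
apply F[21]=-15.000 → step 22: x=-0.698, v=-3.263, θ₁=0.064, ω₁=2.380, θ₂=0.842, ω₂=3.224, θ₃=-0.374, ω₃=-0.805
apply F[22]=-15.000 → step 23: x=-0.765, v=-3.422, θ₁=0.116, ω₁=2.786, θ₂=0.906, ω₂=3.217, θ₃=-0.389, ω₃=-0.704
apply F[23]=-15.000 → step 24: x=-0.835, v=-3.579, θ₁=0.176, ω₁=3.230, θ₂=0.970, ω₂=3.171, θ₃=-0.402, ω₃=-0.582
apply F[24]=-15.000 → step 25: x=-0.908, v=-3.733, θ₁=0.245, ω₁=3.712, θ₂=1.033, ω₂=3.077, θ₃=-0.412, ω₃=-0.438
Max |angle| over trajectory = 1.033 rad = 59.2°.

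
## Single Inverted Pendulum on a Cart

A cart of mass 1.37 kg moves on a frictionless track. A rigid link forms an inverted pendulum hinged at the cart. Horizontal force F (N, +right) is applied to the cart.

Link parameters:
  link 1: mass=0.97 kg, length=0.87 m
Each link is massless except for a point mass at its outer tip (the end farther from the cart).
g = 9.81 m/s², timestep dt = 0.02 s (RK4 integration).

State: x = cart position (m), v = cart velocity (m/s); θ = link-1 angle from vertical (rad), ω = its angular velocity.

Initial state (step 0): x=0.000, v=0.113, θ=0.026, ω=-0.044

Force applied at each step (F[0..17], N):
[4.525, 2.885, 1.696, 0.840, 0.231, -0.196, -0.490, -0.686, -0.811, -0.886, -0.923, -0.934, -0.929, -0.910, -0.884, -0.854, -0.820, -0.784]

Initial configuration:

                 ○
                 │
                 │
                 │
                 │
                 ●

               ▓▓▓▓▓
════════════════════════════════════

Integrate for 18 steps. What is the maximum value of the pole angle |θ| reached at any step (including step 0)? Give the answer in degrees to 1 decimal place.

apply F[0]=+4.525 → step 1: x=0.003, v=0.176, θ=0.024, ω=-0.110
apply F[1]=+2.885 → step 2: x=0.007, v=0.214, θ=0.022, ω=-0.150
apply F[2]=+1.696 → step 3: x=0.011, v=0.236, θ=0.019, ω=-0.170
apply F[3]=+0.840 → step 4: x=0.016, v=0.246, θ=0.015, ω=-0.178
apply F[4]=+0.231 → step 5: x=0.021, v=0.248, θ=0.012, ω=-0.176
apply F[5]=-0.196 → step 6: x=0.026, v=0.244, θ=0.008, ω=-0.169
apply F[6]=-0.490 → step 7: x=0.031, v=0.235, θ=0.005, ω=-0.159
apply F[7]=-0.686 → step 8: x=0.035, v=0.225, θ=0.002, ω=-0.146
apply F[8]=-0.811 → step 9: x=0.040, v=0.213, θ=-0.001, ω=-0.132
apply F[9]=-0.886 → step 10: x=0.044, v=0.200, θ=-0.003, ω=-0.118
apply F[10]=-0.923 → step 11: x=0.048, v=0.188, θ=-0.006, ω=-0.104
apply F[11]=-0.934 → step 12: x=0.051, v=0.175, θ=-0.008, ω=-0.091
apply F[12]=-0.929 → step 13: x=0.055, v=0.162, θ=-0.009, ω=-0.079
apply F[13]=-0.910 → step 14: x=0.058, v=0.151, θ=-0.011, ω=-0.067
apply F[14]=-0.884 → step 15: x=0.061, v=0.139, θ=-0.012, ω=-0.057
apply F[15]=-0.854 → step 16: x=0.063, v=0.129, θ=-0.013, ω=-0.047
apply F[16]=-0.820 → step 17: x=0.066, v=0.118, θ=-0.014, ω=-0.039
apply F[17]=-0.784 → step 18: x=0.068, v=0.109, θ=-0.015, ω=-0.031
Max |angle| over trajectory = 0.026 rad = 1.5°.

Answer: 1.5°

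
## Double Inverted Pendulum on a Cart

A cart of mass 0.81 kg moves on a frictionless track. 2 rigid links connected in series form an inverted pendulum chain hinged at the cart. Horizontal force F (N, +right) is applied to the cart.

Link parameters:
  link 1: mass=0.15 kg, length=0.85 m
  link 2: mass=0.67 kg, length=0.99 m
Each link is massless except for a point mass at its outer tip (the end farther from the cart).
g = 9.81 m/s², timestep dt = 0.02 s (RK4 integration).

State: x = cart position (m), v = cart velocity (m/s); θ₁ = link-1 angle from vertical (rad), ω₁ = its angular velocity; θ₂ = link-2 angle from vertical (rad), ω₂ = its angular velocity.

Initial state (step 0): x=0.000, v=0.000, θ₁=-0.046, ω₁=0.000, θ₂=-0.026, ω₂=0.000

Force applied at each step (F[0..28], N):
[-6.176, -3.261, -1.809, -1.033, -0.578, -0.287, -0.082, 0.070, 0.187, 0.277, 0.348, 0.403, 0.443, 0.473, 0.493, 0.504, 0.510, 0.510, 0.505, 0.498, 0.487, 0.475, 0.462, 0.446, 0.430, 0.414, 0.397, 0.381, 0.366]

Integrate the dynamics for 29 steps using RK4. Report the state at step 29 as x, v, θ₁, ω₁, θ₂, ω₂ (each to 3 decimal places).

apply F[0]=-6.176 → step 1: x=-0.001, v=-0.143, θ₁=-0.045, ω₁=0.137, θ₂=-0.026, ω₂=0.022
apply F[1]=-3.261 → step 2: x=-0.005, v=-0.215, θ₁=-0.041, ω₁=0.193, θ₂=-0.025, ω₂=0.041
apply F[2]=-1.809 → step 3: x=-0.010, v=-0.252, θ₁=-0.037, ω₁=0.212, θ₂=-0.024, ω₂=0.057
apply F[3]=-1.033 → step 4: x=-0.015, v=-0.270, θ₁=-0.033, ω₁=0.214, θ₂=-0.023, ω₂=0.070
apply F[4]=-0.578 → step 5: x=-0.020, v=-0.279, θ₁=-0.029, ω₁=0.207, θ₂=-0.021, ω₂=0.079
apply F[5]=-0.287 → step 6: x=-0.026, v=-0.280, θ₁=-0.025, ω₁=0.197, θ₂=-0.020, ω₂=0.086
apply F[6]=-0.082 → step 7: x=-0.032, v=-0.278, θ₁=-0.021, ω₁=0.185, θ₂=-0.018, ω₂=0.090
apply F[7]=+0.070 → step 8: x=-0.037, v=-0.272, θ₁=-0.017, ω₁=0.171, θ₂=-0.016, ω₂=0.092
apply F[8]=+0.187 → step 9: x=-0.042, v=-0.265, θ₁=-0.014, ω₁=0.158, θ₂=-0.014, ω₂=0.093
apply F[9]=+0.277 → step 10: x=-0.048, v=-0.255, θ₁=-0.011, ω₁=0.145, θ₂=-0.012, ω₂=0.092
apply F[10]=+0.348 → step 11: x=-0.053, v=-0.245, θ₁=-0.008, ω₁=0.132, θ₂=-0.011, ω₂=0.090
apply F[11]=+0.403 → step 12: x=-0.057, v=-0.233, θ₁=-0.006, ω₁=0.120, θ₂=-0.009, ω₂=0.088
apply F[12]=+0.443 → step 13: x=-0.062, v=-0.222, θ₁=-0.004, ω₁=0.108, θ₂=-0.007, ω₂=0.084
apply F[13]=+0.473 → step 14: x=-0.066, v=-0.209, θ₁=-0.002, ω₁=0.097, θ₂=-0.005, ω₂=0.080
apply F[14]=+0.493 → step 15: x=-0.070, v=-0.197, θ₁=0.000, ω₁=0.087, θ₂=-0.004, ω₂=0.075
apply F[15]=+0.504 → step 16: x=-0.074, v=-0.185, θ₁=0.002, ω₁=0.077, θ₂=-0.002, ω₂=0.071
apply F[16]=+0.510 → step 17: x=-0.078, v=-0.173, θ₁=0.003, ω₁=0.068, θ₂=-0.001, ω₂=0.066
apply F[17]=+0.510 → step 18: x=-0.081, v=-0.161, θ₁=0.005, ω₁=0.060, θ₂=0.000, ω₂=0.061
apply F[18]=+0.505 → step 19: x=-0.084, v=-0.150, θ₁=0.006, ω₁=0.052, θ₂=0.001, ω₂=0.056
apply F[19]=+0.498 → step 20: x=-0.087, v=-0.139, θ₁=0.007, ω₁=0.046, θ₂=0.002, ω₂=0.051
apply F[20]=+0.487 → step 21: x=-0.090, v=-0.128, θ₁=0.008, ω₁=0.039, θ₂=0.003, ω₂=0.047
apply F[21]=+0.475 → step 22: x=-0.092, v=-0.118, θ₁=0.008, ω₁=0.033, θ₂=0.004, ω₂=0.042
apply F[22]=+0.462 → step 23: x=-0.094, v=-0.108, θ₁=0.009, ω₁=0.028, θ₂=0.005, ω₂=0.038
apply F[23]=+0.446 → step 24: x=-0.097, v=-0.099, θ₁=0.010, ω₁=0.023, θ₂=0.006, ω₂=0.034
apply F[24]=+0.430 → step 25: x=-0.098, v=-0.090, θ₁=0.010, ω₁=0.019, θ₂=0.006, ω₂=0.030
apply F[25]=+0.414 → step 26: x=-0.100, v=-0.082, θ₁=0.010, ω₁=0.015, θ₂=0.007, ω₂=0.026
apply F[26]=+0.397 → step 27: x=-0.102, v=-0.074, θ₁=0.011, ω₁=0.012, θ₂=0.007, ω₂=0.023
apply F[27]=+0.381 → step 28: x=-0.103, v=-0.067, θ₁=0.011, ω₁=0.009, θ₂=0.008, ω₂=0.019
apply F[28]=+0.366 → step 29: x=-0.104, v=-0.060, θ₁=0.011, ω₁=0.006, θ₂=0.008, ω₂=0.016

Answer: x=-0.104, v=-0.060, θ₁=0.011, ω₁=0.006, θ₂=0.008, ω₂=0.016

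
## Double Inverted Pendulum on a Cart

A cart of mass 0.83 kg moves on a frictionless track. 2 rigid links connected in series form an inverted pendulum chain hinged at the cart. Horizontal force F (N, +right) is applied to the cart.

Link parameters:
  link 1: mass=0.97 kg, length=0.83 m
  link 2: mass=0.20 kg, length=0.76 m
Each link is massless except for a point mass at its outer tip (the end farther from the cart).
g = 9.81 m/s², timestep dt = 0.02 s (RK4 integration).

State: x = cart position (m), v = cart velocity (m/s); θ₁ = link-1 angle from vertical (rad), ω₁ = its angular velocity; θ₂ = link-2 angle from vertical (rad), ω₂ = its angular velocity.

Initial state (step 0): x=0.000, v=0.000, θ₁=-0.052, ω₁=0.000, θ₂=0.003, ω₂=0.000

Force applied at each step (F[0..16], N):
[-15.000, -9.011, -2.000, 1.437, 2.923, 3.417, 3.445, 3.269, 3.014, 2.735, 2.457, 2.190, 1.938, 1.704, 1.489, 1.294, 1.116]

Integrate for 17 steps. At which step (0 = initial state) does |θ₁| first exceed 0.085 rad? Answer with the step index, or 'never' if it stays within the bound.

Answer: never

Derivation:
apply F[0]=-15.000 → step 1: x=-0.003, v=-0.346, θ₁=-0.048, ω₁=0.402, θ₂=0.003, ω₂=0.018
apply F[1]=-9.011 → step 2: x=-0.012, v=-0.551, θ₁=-0.038, ω₁=0.636, θ₂=0.004, ω₂=0.033
apply F[2]=-2.000 → step 3: x=-0.024, v=-0.591, θ₁=-0.025, ω₁=0.675, θ₂=0.004, ω₂=0.044
apply F[3]=+1.437 → step 4: x=-0.035, v=-0.552, θ₁=-0.012, ω₁=0.622, θ₂=0.005, ω₂=0.050
apply F[4]=+2.923 → step 5: x=-0.046, v=-0.480, θ₁=-0.000, ω₁=0.534, θ₂=0.006, ω₂=0.054
apply F[5]=+3.417 → step 6: x=-0.054, v=-0.399, θ₁=0.010, ω₁=0.437, θ₂=0.008, ω₂=0.054
apply F[6]=+3.445 → step 7: x=-0.062, v=-0.320, θ₁=0.017, ω₁=0.345, θ₂=0.009, ω₂=0.053
apply F[7]=+3.269 → step 8: x=-0.067, v=-0.246, θ₁=0.024, ω₁=0.263, θ₂=0.010, ω₂=0.049
apply F[8]=+3.014 → step 9: x=-0.071, v=-0.181, θ₁=0.028, ω₁=0.191, θ₂=0.011, ω₂=0.044
apply F[9]=+2.735 → step 10: x=-0.075, v=-0.123, θ₁=0.031, ω₁=0.129, θ₂=0.011, ω₂=0.038
apply F[10]=+2.457 → step 11: x=-0.076, v=-0.073, θ₁=0.033, ω₁=0.078, θ₂=0.012, ω₂=0.032
apply F[11]=+2.190 → step 12: x=-0.078, v=-0.030, θ₁=0.034, ω₁=0.035, θ₂=0.013, ω₂=0.025
apply F[12]=+1.938 → step 13: x=-0.078, v=0.007, θ₁=0.035, ω₁=-0.001, θ₂=0.013, ω₂=0.018
apply F[13]=+1.704 → step 14: x=-0.077, v=0.039, θ₁=0.035, ω₁=-0.029, θ₂=0.013, ω₂=0.012
apply F[14]=+1.489 → step 15: x=-0.076, v=0.065, θ₁=0.034, ω₁=-0.052, θ₂=0.014, ω₂=0.005
apply F[15]=+1.294 → step 16: x=-0.075, v=0.087, θ₁=0.032, ω₁=-0.070, θ₂=0.014, ω₂=-0.001
apply F[16]=+1.116 → step 17: x=-0.073, v=0.105, θ₁=0.031, ω₁=-0.083, θ₂=0.014, ω₂=-0.007
max |θ₁| = 0.052 ≤ 0.085 over all 18 states.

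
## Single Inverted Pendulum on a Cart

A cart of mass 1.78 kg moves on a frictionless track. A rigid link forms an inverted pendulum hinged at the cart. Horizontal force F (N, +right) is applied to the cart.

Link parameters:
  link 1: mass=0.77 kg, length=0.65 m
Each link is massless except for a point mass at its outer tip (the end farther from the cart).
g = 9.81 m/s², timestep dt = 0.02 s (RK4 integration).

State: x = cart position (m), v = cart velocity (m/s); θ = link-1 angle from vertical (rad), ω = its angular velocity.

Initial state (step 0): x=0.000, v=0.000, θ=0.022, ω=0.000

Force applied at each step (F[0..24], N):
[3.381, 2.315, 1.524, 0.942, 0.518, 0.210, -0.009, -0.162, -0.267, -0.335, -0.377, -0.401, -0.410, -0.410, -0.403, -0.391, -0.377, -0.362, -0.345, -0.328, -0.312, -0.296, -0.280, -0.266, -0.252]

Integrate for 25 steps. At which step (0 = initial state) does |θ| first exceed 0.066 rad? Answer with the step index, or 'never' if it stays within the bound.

apply F[0]=+3.381 → step 1: x=0.000, v=0.036, θ=0.022, ω=-0.049
apply F[1]=+2.315 → step 2: x=0.001, v=0.060, θ=0.020, ω=-0.080
apply F[2]=+1.524 → step 3: x=0.003, v=0.076, θ=0.018, ω=-0.098
apply F[3]=+0.942 → step 4: x=0.004, v=0.085, θ=0.016, ω=-0.107
apply F[4]=+0.518 → step 5: x=0.006, v=0.089, θ=0.014, ω=-0.109
apply F[5]=+0.210 → step 6: x=0.008, v=0.091, θ=0.012, ω=-0.107
apply F[6]=-0.009 → step 7: x=0.010, v=0.090, θ=0.010, ω=-0.102
apply F[7]=-0.162 → step 8: x=0.011, v=0.087, θ=0.008, ω=-0.095
apply F[8]=-0.267 → step 9: x=0.013, v=0.083, θ=0.006, ω=-0.088
apply F[9]=-0.335 → step 10: x=0.015, v=0.079, θ=0.005, ω=-0.079
apply F[10]=-0.377 → step 11: x=0.016, v=0.075, θ=0.003, ω=-0.071
apply F[11]=-0.401 → step 12: x=0.018, v=0.070, θ=0.002, ω=-0.063
apply F[12]=-0.410 → step 13: x=0.019, v=0.065, θ=0.000, ω=-0.056
apply F[13]=-0.410 → step 14: x=0.020, v=0.061, θ=-0.001, ω=-0.049
apply F[14]=-0.403 → step 15: x=0.022, v=0.056, θ=-0.001, ω=-0.042
apply F[15]=-0.391 → step 16: x=0.023, v=0.052, θ=-0.002, ω=-0.036
apply F[16]=-0.377 → step 17: x=0.024, v=0.048, θ=-0.003, ω=-0.031
apply F[17]=-0.362 → step 18: x=0.025, v=0.044, θ=-0.003, ω=-0.026
apply F[18]=-0.345 → step 19: x=0.025, v=0.041, θ=-0.004, ω=-0.022
apply F[19]=-0.328 → step 20: x=0.026, v=0.037, θ=-0.004, ω=-0.018
apply F[20]=-0.312 → step 21: x=0.027, v=0.034, θ=-0.005, ω=-0.014
apply F[21]=-0.296 → step 22: x=0.028, v=0.031, θ=-0.005, ω=-0.011
apply F[22]=-0.280 → step 23: x=0.028, v=0.029, θ=-0.005, ω=-0.009
apply F[23]=-0.266 → step 24: x=0.029, v=0.026, θ=-0.005, ω=-0.006
apply F[24]=-0.252 → step 25: x=0.029, v=0.024, θ=-0.005, ω=-0.004
max |θ| = 0.022 ≤ 0.066 over all 26 states.

Answer: never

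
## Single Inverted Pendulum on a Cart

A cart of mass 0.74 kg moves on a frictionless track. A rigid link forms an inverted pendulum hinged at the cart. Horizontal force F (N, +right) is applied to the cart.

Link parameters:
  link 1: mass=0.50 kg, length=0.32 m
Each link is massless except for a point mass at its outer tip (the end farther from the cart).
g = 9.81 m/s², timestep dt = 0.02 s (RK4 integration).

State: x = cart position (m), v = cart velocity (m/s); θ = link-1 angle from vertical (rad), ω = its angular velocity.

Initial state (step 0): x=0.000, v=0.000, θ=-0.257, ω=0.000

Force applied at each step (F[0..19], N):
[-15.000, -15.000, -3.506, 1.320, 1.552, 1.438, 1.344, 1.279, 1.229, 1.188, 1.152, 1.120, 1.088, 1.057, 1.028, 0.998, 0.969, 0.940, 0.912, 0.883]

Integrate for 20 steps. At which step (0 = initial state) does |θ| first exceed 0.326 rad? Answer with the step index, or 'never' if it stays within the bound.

apply F[0]=-15.000 → step 1: x=-0.004, v=-0.358, θ=-0.248, ω=0.929
apply F[1]=-15.000 → step 2: x=-0.014, v=-0.722, θ=-0.220, ω=1.893
apply F[2]=-3.506 → step 3: x=-0.030, v=-0.792, θ=-0.181, ω=1.986
apply F[3]=+1.320 → step 4: x=-0.045, v=-0.739, θ=-0.144, ω=1.722
apply F[4]=+1.552 → step 5: x=-0.059, v=-0.682, θ=-0.112, ω=1.469
apply F[5]=+1.438 → step 6: x=-0.072, v=-0.632, θ=-0.085, ω=1.251
apply F[6]=+1.344 → step 7: x=-0.084, v=-0.586, θ=-0.062, ω=1.065
apply F[7]=+1.279 → step 8: x=-0.096, v=-0.545, θ=-0.042, ω=0.905
apply F[8]=+1.229 → step 9: x=-0.106, v=-0.508, θ=-0.025, ω=0.768
apply F[9]=+1.188 → step 10: x=-0.116, v=-0.473, θ=-0.011, ω=0.649
apply F[10]=+1.152 → step 11: x=-0.125, v=-0.442, θ=0.001, ω=0.547
apply F[11]=+1.120 → step 12: x=-0.134, v=-0.412, θ=0.011, ω=0.458
apply F[12]=+1.088 → step 13: x=-0.142, v=-0.385, θ=0.019, ω=0.382
apply F[13]=+1.057 → step 14: x=-0.149, v=-0.359, θ=0.026, ω=0.316
apply F[14]=+1.028 → step 15: x=-0.156, v=-0.335, θ=0.032, ω=0.259
apply F[15]=+0.998 → step 16: x=-0.162, v=-0.313, θ=0.037, ω=0.210
apply F[16]=+0.969 → step 17: x=-0.169, v=-0.292, θ=0.040, ω=0.168
apply F[17]=+0.940 → step 18: x=-0.174, v=-0.272, θ=0.043, ω=0.131
apply F[18]=+0.912 → step 19: x=-0.179, v=-0.253, θ=0.046, ω=0.100
apply F[19]=+0.883 → step 20: x=-0.184, v=-0.235, θ=0.047, ω=0.073
max |θ| = 0.257 ≤ 0.326 over all 21 states.

Answer: never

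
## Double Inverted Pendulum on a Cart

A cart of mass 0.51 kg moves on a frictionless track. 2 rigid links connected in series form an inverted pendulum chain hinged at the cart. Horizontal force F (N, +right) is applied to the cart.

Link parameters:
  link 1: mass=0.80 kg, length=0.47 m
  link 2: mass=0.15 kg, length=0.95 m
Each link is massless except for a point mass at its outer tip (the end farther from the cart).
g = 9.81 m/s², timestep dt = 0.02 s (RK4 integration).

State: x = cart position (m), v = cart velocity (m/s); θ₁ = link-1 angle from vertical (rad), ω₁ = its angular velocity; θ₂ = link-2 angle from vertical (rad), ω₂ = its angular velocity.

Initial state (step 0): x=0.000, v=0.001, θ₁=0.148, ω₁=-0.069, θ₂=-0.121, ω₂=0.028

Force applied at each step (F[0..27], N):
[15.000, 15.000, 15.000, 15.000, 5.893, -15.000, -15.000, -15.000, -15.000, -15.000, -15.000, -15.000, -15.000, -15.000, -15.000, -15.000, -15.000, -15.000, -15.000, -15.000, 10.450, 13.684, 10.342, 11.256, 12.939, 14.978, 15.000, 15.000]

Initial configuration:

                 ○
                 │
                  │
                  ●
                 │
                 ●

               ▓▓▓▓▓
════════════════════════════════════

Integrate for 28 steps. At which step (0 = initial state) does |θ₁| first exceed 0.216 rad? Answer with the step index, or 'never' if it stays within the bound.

apply F[0]=+15.000 → step 1: x=0.005, v=0.519, θ₁=0.137, ω₁=-1.074, θ₂=-0.121, ω₂=-0.058
apply F[1]=+15.000 → step 2: x=0.021, v=1.054, θ₁=0.105, ω₁=-2.131, θ₂=-0.123, ω₂=-0.128
apply F[2]=+15.000 → step 3: x=0.048, v=1.617, θ₁=0.051, ω₁=-3.277, θ₂=-0.126, ω₂=-0.171
apply F[3]=+15.000 → step 4: x=0.086, v=2.202, θ₁=-0.027, ω₁=-4.512, θ₂=-0.130, ω₂=-0.183
apply F[4]=+5.893 → step 5: x=0.132, v=2.427, θ₁=-0.122, ω₁=-5.022, θ₂=-0.133, ω₂=-0.181
apply F[5]=-15.000 → step 6: x=0.175, v=1.871, θ₁=-0.212, ω₁=-3.928, θ₂=-0.137, ω₂=-0.176
apply F[6]=-15.000 → step 7: x=0.207, v=1.375, θ₁=-0.281, ω₁=-3.014, θ₂=-0.140, ω₂=-0.149
apply F[7]=-15.000 → step 8: x=0.230, v=0.931, θ₁=-0.333, ω₁=-2.257, θ₂=-0.143, ω₂=-0.096
apply F[8]=-15.000 → step 9: x=0.245, v=0.527, θ₁=-0.372, ω₁=-1.619, θ₂=-0.144, ω₂=-0.021
apply F[9]=-15.000 → step 10: x=0.252, v=0.151, θ₁=-0.398, ω₁=-1.064, θ₂=-0.144, ω₂=0.070
apply F[10]=-15.000 → step 11: x=0.251, v=-0.207, θ₁=-0.415, ω₁=-0.561, θ₂=-0.141, ω₂=0.172
apply F[11]=-15.000 → step 12: x=0.243, v=-0.556, θ₁=-0.421, ω₁=-0.085, θ₂=-0.137, ω₂=0.280
apply F[12]=-15.000 → step 13: x=0.229, v=-0.905, θ₁=-0.418, ω₁=0.387, θ₂=-0.130, ω₂=0.392
apply F[13]=-15.000 → step 14: x=0.207, v=-1.259, θ₁=-0.405, ω₁=0.878, θ₂=-0.121, ω₂=0.503
apply F[14]=-15.000 → step 15: x=0.178, v=-1.629, θ₁=-0.383, ω₁=1.411, θ₂=-0.110, ω₂=0.608
apply F[15]=-15.000 → step 16: x=0.142, v=-2.022, θ₁=-0.349, ω₁=2.014, θ₂=-0.097, ω₂=0.703
apply F[16]=-15.000 → step 17: x=0.097, v=-2.451, θ₁=-0.301, ω₁=2.722, θ₂=-0.082, ω₂=0.781
apply F[17]=-15.000 → step 18: x=0.043, v=-2.929, θ₁=-0.239, ω₁=3.573, θ₂=-0.066, ω₂=0.835
apply F[18]=-15.000 → step 19: x=-0.020, v=-3.464, θ₁=-0.157, ω₁=4.599, θ₂=-0.049, ω₂=0.861
apply F[19]=-15.000 → step 20: x=-0.096, v=-4.050, θ₁=-0.054, ω₁=5.792, θ₂=-0.031, ω₂=0.862
apply F[20]=+10.450 → step 21: x=-0.172, v=-3.642, θ₁=0.054, ω₁=4.925, θ₂=-0.014, ω₂=0.864
apply F[21]=+13.684 → step 22: x=-0.240, v=-3.118, θ₁=0.141, ω₁=3.861, θ₂=0.003, ω₂=0.854
apply F[22]=+10.342 → step 23: x=-0.299, v=-2.759, θ₁=0.211, ω₁=3.189, θ₂=0.020, ω₂=0.826
apply F[23]=+11.256 → step 24: x=-0.350, v=-2.404, θ₁=0.269, ω₁=2.571, θ₂=0.036, ω₂=0.774
apply F[24]=+12.939 → step 25: x=-0.395, v=-2.028, θ₁=0.314, ω₁=1.947, θ₂=0.051, ω₂=0.699
apply F[25]=+14.978 → step 26: x=-0.431, v=-1.616, θ₁=0.346, ω₁=1.283, θ₂=0.064, ω₂=0.601
apply F[26]=+15.000 → step 27: x=-0.459, v=-1.226, θ₁=0.366, ω₁=0.685, θ₂=0.075, ω₂=0.493
apply F[27]=+15.000 → step 28: x=-0.480, v=-0.848, θ₁=0.374, ω₁=0.121, θ₂=0.083, ω₂=0.381
|θ₁| = 0.281 > 0.216 first at step 7.

Answer: 7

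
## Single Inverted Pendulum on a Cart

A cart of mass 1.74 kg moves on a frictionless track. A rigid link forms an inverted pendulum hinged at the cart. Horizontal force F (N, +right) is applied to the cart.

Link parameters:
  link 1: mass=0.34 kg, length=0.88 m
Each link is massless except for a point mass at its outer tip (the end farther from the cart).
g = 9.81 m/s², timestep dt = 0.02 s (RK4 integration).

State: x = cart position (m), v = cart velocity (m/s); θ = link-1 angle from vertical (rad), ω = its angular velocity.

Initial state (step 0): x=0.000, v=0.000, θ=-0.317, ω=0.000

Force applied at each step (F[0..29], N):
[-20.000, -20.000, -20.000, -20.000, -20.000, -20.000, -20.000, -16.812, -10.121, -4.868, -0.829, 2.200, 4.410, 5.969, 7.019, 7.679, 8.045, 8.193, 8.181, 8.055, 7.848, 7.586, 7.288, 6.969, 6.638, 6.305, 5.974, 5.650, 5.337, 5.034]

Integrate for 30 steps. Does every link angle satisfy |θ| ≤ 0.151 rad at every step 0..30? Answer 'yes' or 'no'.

apply F[0]=-20.000 → step 1: x=-0.002, v=-0.214, θ=-0.315, ω=0.162
apply F[1]=-20.000 → step 2: x=-0.009, v=-0.429, θ=-0.311, ω=0.326
apply F[2]=-20.000 → step 3: x=-0.019, v=-0.644, θ=-0.302, ω=0.492
apply F[3]=-20.000 → step 4: x=-0.034, v=-0.860, θ=-0.291, ω=0.661
apply F[4]=-20.000 → step 5: x=-0.054, v=-1.077, θ=-0.276, ω=0.835
apply F[5]=-20.000 → step 6: x=-0.077, v=-1.295, θ=-0.257, ω=1.015
apply F[6]=-20.000 → step 7: x=-0.106, v=-1.514, θ=-0.235, ω=1.202
apply F[7]=-16.812 → step 8: x=-0.138, v=-1.699, θ=-0.210, ω=1.358
apply F[8]=-10.121 → step 9: x=-0.173, v=-1.808, θ=-0.182, ω=1.436
apply F[9]=-4.868 → step 10: x=-0.209, v=-1.859, θ=-0.153, ω=1.456
apply F[10]=-0.829 → step 11: x=-0.247, v=-1.864, θ=-0.124, ω=1.431
apply F[11]=+2.200 → step 12: x=-0.284, v=-1.836, θ=-0.096, ω=1.374
apply F[12]=+4.410 → step 13: x=-0.320, v=-1.782, θ=-0.069, ω=1.295
apply F[13]=+5.969 → step 14: x=-0.355, v=-1.712, θ=-0.044, ω=1.203
apply F[14]=+7.019 → step 15: x=-0.388, v=-1.630, θ=-0.021, ω=1.103
apply F[15]=+7.679 → step 16: x=-0.420, v=-1.541, θ=-0.000, ω=1.000
apply F[16]=+8.045 → step 17: x=-0.450, v=-1.449, θ=0.019, ω=0.897
apply F[17]=+8.193 → step 18: x=-0.478, v=-1.356, θ=0.036, ω=0.798
apply F[18]=+8.181 → step 19: x=-0.504, v=-1.264, θ=0.051, ω=0.702
apply F[19]=+8.055 → step 20: x=-0.528, v=-1.173, θ=0.064, ω=0.612
apply F[20]=+7.848 → step 21: x=-0.551, v=-1.086, θ=0.075, ω=0.529
apply F[21]=+7.586 → step 22: x=-0.572, v=-1.002, θ=0.085, ω=0.451
apply F[22]=+7.288 → step 23: x=-0.591, v=-0.921, θ=0.093, ω=0.380
apply F[23]=+6.969 → step 24: x=-0.609, v=-0.845, θ=0.100, ω=0.316
apply F[24]=+6.638 → step 25: x=-0.625, v=-0.773, θ=0.106, ω=0.257
apply F[25]=+6.305 → step 26: x=-0.640, v=-0.705, θ=0.111, ω=0.204
apply F[26]=+5.974 → step 27: x=-0.653, v=-0.640, θ=0.114, ω=0.157
apply F[27]=+5.650 → step 28: x=-0.665, v=-0.580, θ=0.117, ω=0.114
apply F[28]=+5.337 → step 29: x=-0.676, v=-0.523, θ=0.119, ω=0.076
apply F[29]=+5.034 → step 30: x=-0.686, v=-0.470, θ=0.120, ω=0.043
Max |angle| over trajectory = 0.317 rad; bound = 0.151 → exceeded.

Answer: no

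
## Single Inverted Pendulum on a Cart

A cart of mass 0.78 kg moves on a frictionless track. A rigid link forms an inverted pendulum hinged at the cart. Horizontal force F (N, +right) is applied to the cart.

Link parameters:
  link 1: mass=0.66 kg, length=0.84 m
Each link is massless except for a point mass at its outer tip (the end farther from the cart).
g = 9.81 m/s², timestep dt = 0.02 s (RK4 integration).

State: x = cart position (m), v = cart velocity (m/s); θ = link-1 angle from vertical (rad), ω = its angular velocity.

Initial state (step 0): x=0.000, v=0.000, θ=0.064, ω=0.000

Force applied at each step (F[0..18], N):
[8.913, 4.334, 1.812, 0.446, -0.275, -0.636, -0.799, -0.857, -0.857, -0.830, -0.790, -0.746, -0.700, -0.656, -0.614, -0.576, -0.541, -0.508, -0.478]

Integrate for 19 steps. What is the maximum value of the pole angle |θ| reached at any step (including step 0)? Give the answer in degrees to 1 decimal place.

apply F[0]=+8.913 → step 1: x=0.002, v=0.217, θ=0.062, ω=-0.243
apply F[1]=+4.334 → step 2: x=0.008, v=0.319, θ=0.056, ω=-0.350
apply F[2]=+1.812 → step 3: x=0.014, v=0.356, θ=0.048, ω=-0.383
apply F[3]=+0.446 → step 4: x=0.021, v=0.361, θ=0.041, ω=-0.377
apply F[4]=-0.275 → step 5: x=0.029, v=0.347, θ=0.033, ω=-0.353
apply F[5]=-0.636 → step 6: x=0.035, v=0.326, θ=0.027, ω=-0.321
apply F[6]=-0.799 → step 7: x=0.042, v=0.302, θ=0.021, ω=-0.286
apply F[7]=-0.857 → step 8: x=0.047, v=0.277, θ=0.015, ω=-0.253
apply F[8]=-0.857 → step 9: x=0.053, v=0.253, θ=0.010, ω=-0.221
apply F[9]=-0.830 → step 10: x=0.057, v=0.230, θ=0.006, ω=-0.192
apply F[10]=-0.790 → step 11: x=0.062, v=0.209, θ=0.003, ω=-0.166
apply F[11]=-0.746 → step 12: x=0.066, v=0.190, θ=-0.000, ω=-0.143
apply F[12]=-0.700 → step 13: x=0.069, v=0.172, θ=-0.003, ω=-0.122
apply F[13]=-0.656 → step 14: x=0.073, v=0.156, θ=-0.005, ω=-0.104
apply F[14]=-0.614 → step 15: x=0.076, v=0.141, θ=-0.007, ω=-0.088
apply F[15]=-0.576 → step 16: x=0.078, v=0.128, θ=-0.009, ω=-0.073
apply F[16]=-0.541 → step 17: x=0.081, v=0.116, θ=-0.010, ω=-0.061
apply F[17]=-0.508 → step 18: x=0.083, v=0.104, θ=-0.011, ω=-0.050
apply F[18]=-0.478 → step 19: x=0.085, v=0.094, θ=-0.012, ω=-0.040
Max |angle| over trajectory = 0.064 rad = 3.7°.

Answer: 3.7°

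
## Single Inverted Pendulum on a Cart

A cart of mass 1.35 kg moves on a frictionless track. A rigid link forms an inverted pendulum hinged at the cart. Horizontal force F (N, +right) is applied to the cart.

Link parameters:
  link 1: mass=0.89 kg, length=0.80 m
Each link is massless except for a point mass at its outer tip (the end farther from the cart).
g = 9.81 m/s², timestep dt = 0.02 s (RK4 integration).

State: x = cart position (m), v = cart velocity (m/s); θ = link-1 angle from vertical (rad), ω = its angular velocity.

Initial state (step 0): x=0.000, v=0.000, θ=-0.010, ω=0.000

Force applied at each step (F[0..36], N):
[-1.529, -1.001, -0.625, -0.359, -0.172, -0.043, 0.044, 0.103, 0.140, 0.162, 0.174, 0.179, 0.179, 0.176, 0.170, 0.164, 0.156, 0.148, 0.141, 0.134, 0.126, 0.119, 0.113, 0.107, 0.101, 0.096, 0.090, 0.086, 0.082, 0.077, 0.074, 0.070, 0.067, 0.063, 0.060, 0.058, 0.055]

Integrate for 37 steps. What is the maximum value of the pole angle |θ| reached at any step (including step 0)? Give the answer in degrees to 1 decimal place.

Answer: 0.6°

Derivation:
apply F[0]=-1.529 → step 1: x=-0.000, v=-0.021, θ=-0.010, ω=0.024
apply F[1]=-1.001 → step 2: x=-0.001, v=-0.035, θ=-0.009, ω=0.039
apply F[2]=-0.625 → step 3: x=-0.002, v=-0.043, θ=-0.008, ω=0.047
apply F[3]=-0.359 → step 4: x=-0.002, v=-0.047, θ=-0.007, ω=0.050
apply F[4]=-0.172 → step 5: x=-0.003, v=-0.049, θ=-0.006, ω=0.051
apply F[5]=-0.043 → step 6: x=-0.004, v=-0.049, θ=-0.005, ω=0.049
apply F[6]=+0.044 → step 7: x=-0.005, v=-0.048, θ=-0.004, ω=0.047
apply F[7]=+0.103 → step 8: x=-0.006, v=-0.046, θ=-0.003, ω=0.043
apply F[8]=+0.140 → step 9: x=-0.007, v=-0.043, θ=-0.003, ω=0.039
apply F[9]=+0.162 → step 10: x=-0.008, v=-0.041, θ=-0.002, ω=0.035
apply F[10]=+0.174 → step 11: x=-0.009, v=-0.038, θ=-0.001, ω=0.032
apply F[11]=+0.179 → step 12: x=-0.010, v=-0.035, θ=-0.001, ω=0.028
apply F[12]=+0.179 → step 13: x=-0.010, v=-0.032, θ=-0.000, ω=0.024
apply F[13]=+0.176 → step 14: x=-0.011, v=-0.030, θ=0.000, ω=0.021
apply F[14]=+0.170 → step 15: x=-0.011, v=-0.027, θ=0.001, ω=0.018
apply F[15]=+0.164 → step 16: x=-0.012, v=-0.025, θ=0.001, ω=0.016
apply F[16]=+0.156 → step 17: x=-0.012, v=-0.023, θ=0.001, ω=0.013
apply F[17]=+0.148 → step 18: x=-0.013, v=-0.021, θ=0.002, ω=0.011
apply F[18]=+0.141 → step 19: x=-0.013, v=-0.019, θ=0.002, ω=0.009
apply F[19]=+0.134 → step 20: x=-0.014, v=-0.017, θ=0.002, ω=0.008
apply F[20]=+0.126 → step 21: x=-0.014, v=-0.016, θ=0.002, ω=0.006
apply F[21]=+0.119 → step 22: x=-0.014, v=-0.014, θ=0.002, ω=0.005
apply F[22]=+0.113 → step 23: x=-0.014, v=-0.013, θ=0.002, ω=0.004
apply F[23]=+0.107 → step 24: x=-0.015, v=-0.012, θ=0.002, ω=0.003
apply F[24]=+0.101 → step 25: x=-0.015, v=-0.010, θ=0.002, ω=0.002
apply F[25]=+0.096 → step 26: x=-0.015, v=-0.009, θ=0.002, ω=0.001
apply F[26]=+0.090 → step 27: x=-0.015, v=-0.008, θ=0.003, ω=0.000
apply F[27]=+0.086 → step 28: x=-0.015, v=-0.007, θ=0.003, ω=-0.000
apply F[28]=+0.082 → step 29: x=-0.016, v=-0.006, θ=0.002, ω=-0.001
apply F[29]=+0.077 → step 30: x=-0.016, v=-0.006, θ=0.002, ω=-0.001
apply F[30]=+0.074 → step 31: x=-0.016, v=-0.005, θ=0.002, ω=-0.001
apply F[31]=+0.070 → step 32: x=-0.016, v=-0.004, θ=0.002, ω=-0.002
apply F[32]=+0.067 → step 33: x=-0.016, v=-0.003, θ=0.002, ω=-0.002
apply F[33]=+0.063 → step 34: x=-0.016, v=-0.003, θ=0.002, ω=-0.002
apply F[34]=+0.060 → step 35: x=-0.016, v=-0.002, θ=0.002, ω=-0.002
apply F[35]=+0.058 → step 36: x=-0.016, v=-0.002, θ=0.002, ω=-0.003
apply F[36]=+0.055 → step 37: x=-0.016, v=-0.001, θ=0.002, ω=-0.003
Max |angle| over trajectory = 0.010 rad = 0.6°.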